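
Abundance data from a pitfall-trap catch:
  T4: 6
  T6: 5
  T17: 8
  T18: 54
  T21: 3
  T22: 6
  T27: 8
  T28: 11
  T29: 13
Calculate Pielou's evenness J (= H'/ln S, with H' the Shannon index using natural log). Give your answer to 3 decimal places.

0.793

Total N = 6+5+8+54+3+6+8+11+13 = 114, so the proportions are 0.05263, 0.04386, 0.07018, 0.47368, 0.02632, 0.05263, 0.07018, 0.09649, 0.11404 (working shown to 5 dp, full precision carried).
H' = −Σ pᵢ ln pᵢ = −((-0.15497) + (-0.13714) + (-0.18644) + (-0.35394) + (-0.09573) + (-0.15497) + (-0.18644) + (-0.22563) + (-0.24760)) = 1.74285.
With S = 9 species, ln S = 2.19722, so J = 1.74285/2.19722 = 0.79321, i.e. 0.793 to 3 decimal places.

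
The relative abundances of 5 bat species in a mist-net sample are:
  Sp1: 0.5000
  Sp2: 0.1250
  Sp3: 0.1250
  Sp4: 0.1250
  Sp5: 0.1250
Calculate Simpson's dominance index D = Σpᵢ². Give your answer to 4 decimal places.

0.3125

D = 0.5² + 0.125² + 0.125² + 0.125² + 0.125² = 0.250000 + 0.015625 + 0.015625 + 0.015625 + 0.015625 = 0.312500 (working shown to 6 dp, full precision carried).
To 4 decimal places, D = 0.3125.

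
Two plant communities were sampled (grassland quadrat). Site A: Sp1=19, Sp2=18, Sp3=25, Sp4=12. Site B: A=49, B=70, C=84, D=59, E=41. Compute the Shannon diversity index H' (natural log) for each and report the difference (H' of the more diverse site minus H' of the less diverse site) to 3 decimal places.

0.223

Site A: N=74, proportions 0.25676, 0.24324, 0.33784, 0.16216, giving H' = 1.35458 (working shown to 5 dp, full precision carried).
Site B: N=303, proportions 0.16172, 0.23102, 0.27723, 0.19472, 0.13531, giving H' = 1.57804.
Difference = |1.35458 − 1.57804| = 0.22346, i.e. 0.223 to 3 decimal places.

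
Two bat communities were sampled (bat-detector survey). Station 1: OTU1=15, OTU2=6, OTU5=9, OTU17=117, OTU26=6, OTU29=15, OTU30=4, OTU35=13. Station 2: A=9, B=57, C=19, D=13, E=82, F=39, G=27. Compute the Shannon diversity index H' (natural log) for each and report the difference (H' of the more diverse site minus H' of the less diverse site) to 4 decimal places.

0.3776

Station 1: N=185, proportions 0.081081, 0.032432, 0.048649, 0.632432, 0.032432, 0.081081, 0.021622, 0.07027, giving H' = 1.336131 (working shown to 6 dp, full precision carried).
Station 2: N=246, proportions 0.036585, 0.231707, 0.077236, 0.052846, 0.333333, 0.158537, 0.109756, giving H' = 1.713725.
Difference = |1.336131 − 1.713725| = 0.377594, i.e. 0.3776 to 4 decimal places.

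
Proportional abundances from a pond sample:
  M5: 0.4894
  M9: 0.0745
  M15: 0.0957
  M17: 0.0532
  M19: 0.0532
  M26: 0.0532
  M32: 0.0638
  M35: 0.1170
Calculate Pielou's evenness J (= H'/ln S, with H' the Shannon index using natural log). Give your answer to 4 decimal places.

H' = −Σ pᵢ ln pᵢ = −((-0.349713) + (-0.193473) + (-0.224564) + (-0.156073) + (-0.156073) + (-0.156073) + (-0.175578) + (-0.251033)) = 1.662579 (working shown to 6 dp, full precision carried).
With S = 8 species, ln S = 2.079442, so J = 1.662579/2.079442 = 0.799531, i.e. 0.7995 to 4 decimal places.

0.7995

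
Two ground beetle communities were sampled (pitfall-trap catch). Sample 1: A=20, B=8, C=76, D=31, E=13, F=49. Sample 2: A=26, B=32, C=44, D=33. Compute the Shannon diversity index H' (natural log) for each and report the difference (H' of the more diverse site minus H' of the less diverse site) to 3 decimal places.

0.178

Sample 1: N=197, proportions 0.10152, 0.04061, 0.38579, 0.15736, 0.06599, 0.24873, giving H' = 1.54623 (working shown to 5 dp, full precision carried).
Sample 2: N=135, proportions 0.19259, 0.23704, 0.32593, 0.24444, giving H' = 1.36821.
Difference = |1.54623 − 1.36821| = 0.17802, i.e. 0.178 to 3 decimal places.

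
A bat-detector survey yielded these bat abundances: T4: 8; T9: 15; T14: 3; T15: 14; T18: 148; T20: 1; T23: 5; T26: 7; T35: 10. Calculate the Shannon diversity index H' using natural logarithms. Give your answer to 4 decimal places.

Total N = 8+15+3+14+148+1+5+7+10 = 211, so the proportions are 0.037915, 0.07109, 0.014218, 0.066351, 0.701422, 0.004739, 0.023697, 0.033175, 0.047393 (working shown to 6 dp, full precision carried).
Each pᵢ ln pᵢ term: 0.037915×(-3.272417)=-0.124073, 0.07109×(-2.643808)=-0.187948, 0.014218×(-4.253246)=-0.060473, 0.066351×(-2.712801)=-0.179996, 0.701422×(-0.354646)=-0.248756, 0.004739×(-5.351858)=-0.025364, 0.023697×(-3.742420)=-0.088683, 0.033175×(-3.405948)=-0.112994, 0.047393×(-3.049273)=-0.144515.
Sum = -1.172802, so H' = 1.1728.

1.1728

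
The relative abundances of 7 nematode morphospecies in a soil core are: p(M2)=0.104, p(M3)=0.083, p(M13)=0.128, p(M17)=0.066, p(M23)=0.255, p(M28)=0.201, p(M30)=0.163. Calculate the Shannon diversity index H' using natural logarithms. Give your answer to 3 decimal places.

Each pᵢ ln pᵢ term (working shown to 5 dp, full precision carried): 0.104×(-2.26336)=-0.23539, 0.083×(-2.48891)=-0.20658, 0.128×(-2.05573)=-0.26313, 0.066×(-2.71810)=-0.17939, 0.255×(-1.36649)=-0.34846, 0.201×(-1.60445)=-0.32249, 0.163×(-1.81401)=-0.29568.
Sum = -1.85113, so H' = 1.851.

1.851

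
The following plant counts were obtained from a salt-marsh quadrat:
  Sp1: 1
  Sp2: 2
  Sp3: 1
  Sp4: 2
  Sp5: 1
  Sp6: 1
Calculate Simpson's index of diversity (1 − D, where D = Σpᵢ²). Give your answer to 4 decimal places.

Total N = 1+2+1+2+1+1 = 8, so the proportions are 0.125, 0.25, 0.125, 0.25, 0.125, 0.125 (working shown to 6 dp, full precision carried).
D = 0.125² + 0.25² + 0.125² + 0.25² + 0.125² + 0.125² = 0.015625 + 0.062500 + 0.015625 + 0.062500 + 0.015625 + 0.015625 = 0.187500.
So 1 − D = 0.812500, i.e. 0.8125 to 4 decimal places.

0.8125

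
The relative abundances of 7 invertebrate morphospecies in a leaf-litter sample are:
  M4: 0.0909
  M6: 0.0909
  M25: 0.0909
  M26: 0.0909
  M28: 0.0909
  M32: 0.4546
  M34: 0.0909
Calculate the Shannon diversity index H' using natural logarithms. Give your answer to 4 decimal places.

Each pᵢ ln pᵢ term (working shown to 6 dp, full precision carried): 0.0909×(-2.397995)=-0.217978, 0.0909×(-2.397995)=-0.217978, 0.0909×(-2.397995)=-0.217978, 0.0909×(-2.397995)=-0.217978, 0.0909×(-2.397995)=-0.217978, 0.4546×(-0.788337)=-0.358378, 0.0909×(-2.397995)=-0.217978.
Sum = -1.666245, so H' = 1.6662.

1.6662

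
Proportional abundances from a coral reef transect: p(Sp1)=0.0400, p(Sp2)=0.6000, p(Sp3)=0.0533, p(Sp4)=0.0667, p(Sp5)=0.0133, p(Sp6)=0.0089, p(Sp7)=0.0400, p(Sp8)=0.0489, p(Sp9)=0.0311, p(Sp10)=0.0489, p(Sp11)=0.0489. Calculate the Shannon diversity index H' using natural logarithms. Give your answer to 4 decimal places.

1.5510

Each pᵢ ln pᵢ term (working shown to 6 dp, full precision carried): 0.04×(-3.218876)=-0.128755, 0.6×(-0.510826)=-0.306495, 0.0533×(-2.931819)=-0.156266, 0.0667×(-2.707550)=-0.180594, 0.0133×(-4.319991)=-0.057456, 0.0089×(-4.721704)=-0.042023, 0.04×(-3.218876)=-0.128755, 0.0489×(-3.017978)=-0.147579, 0.0311×(-3.470547)=-0.107934, 0.0489×(-3.017978)=-0.147579, 0.0489×(-3.017978)=-0.147579.
Sum = -1.551015, so H' = 1.5510.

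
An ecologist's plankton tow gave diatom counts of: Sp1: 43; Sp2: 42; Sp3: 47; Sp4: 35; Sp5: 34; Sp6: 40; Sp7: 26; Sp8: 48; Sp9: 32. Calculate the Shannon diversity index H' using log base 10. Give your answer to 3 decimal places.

Total N = 43+42+47+35+34+40+26+48+32 = 347, so the proportions are 0.12392, 0.12104, 0.13545, 0.10086, 0.09798, 0.11527, 0.07493, 0.13833, 0.09222 (working shown to 5 dp, full precision carried).
Each pᵢ log₁₀ pᵢ term: 0.12392×(-0.90686)=-0.11238, 0.12104×(-0.91708)=-0.11100, 0.13545×(-0.86823)=-0.11760, 0.10086×(-0.99626)=-0.10049, 0.09798×(-1.00885)=-0.09885, 0.11527×(-0.93827)=-0.10816, 0.07493×(-1.12536)=-0.08432, 0.13833×(-0.85909)=-0.11884, 0.09222×(-1.03518)=-0.09546.
Sum = -0.94709, so H' = 0.947.

0.947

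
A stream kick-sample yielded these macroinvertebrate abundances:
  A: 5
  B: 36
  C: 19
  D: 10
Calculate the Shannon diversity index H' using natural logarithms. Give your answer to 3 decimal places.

Total N = 5+36+19+10 = 70, so the proportions are 0.07143, 0.51429, 0.27143, 0.14286 (working shown to 5 dp, full precision carried).
Each pᵢ ln pᵢ term: 0.07143×(-2.63906)=-0.18850, 0.51429×(-0.66498)=-0.34199, 0.27143×(-1.30406)=-0.35396, 0.14286×(-1.94591)=-0.27799.
Sum = -1.16244, so H' = 1.162.

1.162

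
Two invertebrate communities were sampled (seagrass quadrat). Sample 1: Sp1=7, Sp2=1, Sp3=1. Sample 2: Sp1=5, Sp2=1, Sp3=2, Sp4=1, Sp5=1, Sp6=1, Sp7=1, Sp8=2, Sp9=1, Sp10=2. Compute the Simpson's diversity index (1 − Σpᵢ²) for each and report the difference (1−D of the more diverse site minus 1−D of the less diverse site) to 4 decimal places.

Sample 1: N=9, proportions 0.777778, 0.111111, 0.111111, giving 1−D = 0.370370 (working shown to 6 dp, full precision carried).
Sample 2: N=17, proportions 0.294118, 0.058824, 0.117647, 0.058824, 0.058824, 0.058824, 0.058824, 0.117647, 0.058824, 0.117647, giving 1−D = 0.851211.
Difference = |0.370370 − 0.851211| = 0.480841, i.e. 0.4808 to 4 decimal places.

0.4808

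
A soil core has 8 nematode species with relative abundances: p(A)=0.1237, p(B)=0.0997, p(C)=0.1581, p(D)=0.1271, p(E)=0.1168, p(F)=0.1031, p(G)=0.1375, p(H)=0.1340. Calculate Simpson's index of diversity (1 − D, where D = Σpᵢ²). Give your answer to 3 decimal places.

D = 0.1237² + 0.0997² + 0.1581² + 0.1271² + 0.1168² + 0.1031² + 0.1375² + 0.134² = 0.01530 + 0.00994 + 0.02500 + 0.01615 + 0.01364 + 0.01063 + 0.01891 + 0.01796 = 0.12753 (working shown to 5 dp, full precision carried).
So 1 − D = 0.87247, i.e. 0.872 to 3 decimal places.

0.872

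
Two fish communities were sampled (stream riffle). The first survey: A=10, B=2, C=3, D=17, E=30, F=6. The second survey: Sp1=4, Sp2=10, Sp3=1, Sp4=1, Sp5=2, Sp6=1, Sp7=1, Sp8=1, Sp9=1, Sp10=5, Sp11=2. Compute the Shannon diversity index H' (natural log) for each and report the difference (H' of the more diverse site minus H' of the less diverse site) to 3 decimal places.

0.564

The first survey: N=68, proportions 0.14706, 0.02941, 0.04412, 0.25, 0.44118, 0.08824, giving H' = 1.44511 (working shown to 5 dp, full precision carried).
The second survey: N=29, proportions 0.13793, 0.34483, 0.03448, 0.03448, 0.06897, 0.03448, 0.03448, 0.03448, 0.03448, 0.17241, 0.06897, giving H' = 2.00899.
Difference = |1.44511 − 2.00899| = 0.56388, i.e. 0.564 to 3 decimal places.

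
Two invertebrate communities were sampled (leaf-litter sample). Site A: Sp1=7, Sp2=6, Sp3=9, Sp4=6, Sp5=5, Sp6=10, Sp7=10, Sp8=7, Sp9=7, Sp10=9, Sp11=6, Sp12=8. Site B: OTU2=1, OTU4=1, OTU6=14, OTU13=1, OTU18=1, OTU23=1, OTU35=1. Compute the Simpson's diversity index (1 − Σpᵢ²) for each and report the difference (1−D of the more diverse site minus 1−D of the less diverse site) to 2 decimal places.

Site A: N=90, proportions 0.0778, 0.0667, 0.1, 0.0667, 0.0556, 0.1111, 0.1111, 0.0778, 0.0778, 0.1, 0.0667, 0.0889, giving 1−D = 0.9128 (working shown to 4 dp, full precision carried).
Site B: N=20, proportions 0.05, 0.05, 0.7, 0.05, 0.05, 0.05, 0.05, giving 1−D = 0.4950.
Difference = |0.9128 − 0.4950| = 0.4178, i.e. 0.42 to 2 decimal places.

0.42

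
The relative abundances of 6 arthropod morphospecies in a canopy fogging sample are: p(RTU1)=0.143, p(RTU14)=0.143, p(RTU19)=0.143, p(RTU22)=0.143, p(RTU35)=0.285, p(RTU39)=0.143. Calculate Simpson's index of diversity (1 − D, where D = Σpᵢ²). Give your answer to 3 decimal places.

D = 0.143² + 0.143² + 0.143² + 0.143² + 0.285² + 0.143² = 0.02045 + 0.02045 + 0.02045 + 0.02045 + 0.08122 + 0.02045 = 0.18347 (working shown to 5 dp, full precision carried).
So 1 − D = 0.81653, i.e. 0.817 to 3 decimal places.

0.817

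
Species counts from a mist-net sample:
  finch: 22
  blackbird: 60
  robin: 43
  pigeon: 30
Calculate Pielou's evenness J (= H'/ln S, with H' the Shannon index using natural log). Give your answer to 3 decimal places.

Total N = 22+60+43+30 = 155, so the proportions are 0.14194, 0.3871, 0.27742, 0.19355 (working shown to 5 dp, full precision carried).
H' = −Σ pᵢ ln pᵢ = −((-0.27711) + (-0.36739) + (-0.35571) + (-0.31785)) = 1.31806.
With S = 4 species, ln S = 1.38629, so J = 1.31806/1.38629 = 0.95078, i.e. 0.951 to 3 decimal places.

0.951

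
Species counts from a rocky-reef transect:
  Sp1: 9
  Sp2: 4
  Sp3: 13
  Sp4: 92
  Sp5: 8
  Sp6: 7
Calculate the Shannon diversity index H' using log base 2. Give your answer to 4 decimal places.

Total N = 9+4+13+92+8+7 = 133, so the proportions are 0.067669, 0.030075, 0.097744, 0.691729, 0.06015, 0.052632 (working shown to 6 dp, full precision carried).
Each pᵢ log₂ pᵢ term: 0.067669×(-3.885357)=-0.262919, 0.030075×(-5.055282)=-0.152039, 0.097744×(-3.354843)=-0.327917, 0.691729×(-0.531720)=-0.367807, 0.06015×(-4.055282)=-0.243927, 0.052632×(-4.247928)=-0.223575.
Sum = -1.578183, so H' = 1.5782.

1.5782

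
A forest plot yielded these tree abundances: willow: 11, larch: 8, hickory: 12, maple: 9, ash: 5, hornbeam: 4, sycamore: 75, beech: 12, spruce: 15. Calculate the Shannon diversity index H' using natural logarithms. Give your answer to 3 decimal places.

Total N = 11+8+12+9+5+4+75+12+15 = 151, so the proportions are 0.07285, 0.05298, 0.07947, 0.0596, 0.03311, 0.02649, 0.49669, 0.07947, 0.09934 (working shown to 5 dp, full precision carried).
Each pᵢ ln pᵢ term: 0.07285×(-2.61938)=-0.19082, 0.05298×(-2.93784)=-0.15565, 0.07947×(-2.53237)=-0.20125, 0.0596×(-2.82006)=-0.16808, 0.03311×(-3.40784)=-0.11284, 0.02649×(-3.63099)=-0.09619, 0.49669×(-0.69979)=-0.34758, 0.07947×(-2.53237)=-0.20125, 0.09934×(-2.30923)=-0.22939.
Sum = -1.70304, so H' = 1.703.

1.703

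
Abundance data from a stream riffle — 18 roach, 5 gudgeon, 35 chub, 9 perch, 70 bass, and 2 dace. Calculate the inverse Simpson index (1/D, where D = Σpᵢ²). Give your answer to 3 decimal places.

Total N = 18+5+35+9+70+2 = 139, so the proportions are 0.129496, 0.035971, 0.251799, 0.064748, 0.503597, 0.014388 (working shown to 6 dp, full precision carried).
D = 0.129496² + 0.035971² + 0.251799² + 0.064748² + 0.503597² + 0.014388² = 0.016769 + 0.001294 + 0.063403 + 0.004192 + 0.253610 + 0.000207 = 0.339475.
So 1/D = 2.94572, i.e. 2.946 to 3 decimal places.

2.946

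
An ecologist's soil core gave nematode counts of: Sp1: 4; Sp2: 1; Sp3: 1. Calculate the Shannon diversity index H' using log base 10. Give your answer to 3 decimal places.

Total N = 4+1+1 = 6, so the proportions are 0.66667, 0.16667, 0.16667 (working shown to 5 dp, full precision carried).
Each pᵢ log₁₀ pᵢ term: 0.66667×(-0.17609)=-0.11739, 0.16667×(-0.77815)=-0.12969, 0.16667×(-0.77815)=-0.12969.
Sum = -0.37678, so H' = 0.377.

0.377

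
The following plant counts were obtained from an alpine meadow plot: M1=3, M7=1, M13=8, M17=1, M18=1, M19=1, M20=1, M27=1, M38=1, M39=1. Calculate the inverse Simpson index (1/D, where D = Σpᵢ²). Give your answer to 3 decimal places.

Total N = 3+1+8+1+1+1+1+1+1+1 = 19, so the proportions are 0.1578947, 0.0526316, 0.4210526, 0.0526316, 0.0526316, 0.0526316, 0.0526316, 0.0526316, 0.0526316, 0.0526316 (working shown to 7 dp, full precision carried).
D = 0.1578947² + 0.0526316² + 0.4210526² + 0.0526316² + 0.0526316² + 0.0526316² + 0.0526316² + 0.0526316² + 0.0526316² + 0.0526316² = 0.0249307 + 0.0027701 + 0.1772853 + 0.0027701 + 0.0027701 + 0.0027701 + 0.0027701 + 0.0027701 + 0.0027701 + 0.0027701 = 0.2243767.
So 1/D = 4.45679, i.e. 4.457 to 3 decimal places.

4.457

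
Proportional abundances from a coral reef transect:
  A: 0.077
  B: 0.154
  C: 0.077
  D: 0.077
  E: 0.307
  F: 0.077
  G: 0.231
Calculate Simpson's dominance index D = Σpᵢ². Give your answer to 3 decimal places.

0.195

D = 0.077² + 0.154² + 0.077² + 0.077² + 0.307² + 0.077² + 0.231² = 0.00593 + 0.02372 + 0.00593 + 0.00593 + 0.09425 + 0.00593 + 0.05336 = 0.19504 (working shown to 5 dp, full precision carried).
To 3 decimal places, D = 0.195.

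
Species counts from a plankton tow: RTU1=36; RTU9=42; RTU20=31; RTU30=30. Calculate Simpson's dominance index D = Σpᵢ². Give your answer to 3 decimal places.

0.255

Total N = 36+42+31+30 = 139, so the proportions are 0.25899, 0.30216, 0.22302, 0.21583 (working shown to 5 dp, full precision carried).
D = 0.25899² + 0.30216² + 0.22302² + 0.21583² = 0.06708 + 0.09130 + 0.04974 + 0.04658 = 0.25470.
To 3 decimal places, D = 0.255.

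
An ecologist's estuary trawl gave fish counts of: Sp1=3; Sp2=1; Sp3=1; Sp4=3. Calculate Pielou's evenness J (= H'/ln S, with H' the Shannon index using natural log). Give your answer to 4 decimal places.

Total N = 3+1+1+3 = 8, so the proportions are 0.375, 0.125, 0.125, 0.375 (working shown to 6 dp, full precision carried).
H' = −Σ pᵢ ln pᵢ = −((-0.367811) + (-0.259930) + (-0.259930) + (-0.367811)) = 1.255482.
With S = 4 species, ln S = 1.386294, so J = 1.255482/1.386294 = 0.905639, i.e. 0.9056 to 4 decimal places.

0.9056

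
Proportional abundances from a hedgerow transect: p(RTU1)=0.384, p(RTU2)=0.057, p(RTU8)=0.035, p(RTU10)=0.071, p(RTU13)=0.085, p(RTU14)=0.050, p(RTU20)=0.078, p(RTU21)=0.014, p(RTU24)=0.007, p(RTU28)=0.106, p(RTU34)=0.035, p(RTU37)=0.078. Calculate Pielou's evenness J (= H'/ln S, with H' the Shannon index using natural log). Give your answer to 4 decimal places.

0.8221

H' = −Σ pᵢ ln pᵢ = −((-0.367531) + (-0.163288) + (-0.117334) + (-0.187800) + (-0.209534) + (-0.149787) + (-0.198982) + (-0.059762) + (-0.034733) + (-0.237898) + (-0.117334) + (-0.198982)) = 2.042964 (working shown to 6 dp, full precision carried).
With S = 12 species, ln S = 2.484907, so J = 2.042964/2.484907 = 0.822149, i.e. 0.8221 to 4 decimal places.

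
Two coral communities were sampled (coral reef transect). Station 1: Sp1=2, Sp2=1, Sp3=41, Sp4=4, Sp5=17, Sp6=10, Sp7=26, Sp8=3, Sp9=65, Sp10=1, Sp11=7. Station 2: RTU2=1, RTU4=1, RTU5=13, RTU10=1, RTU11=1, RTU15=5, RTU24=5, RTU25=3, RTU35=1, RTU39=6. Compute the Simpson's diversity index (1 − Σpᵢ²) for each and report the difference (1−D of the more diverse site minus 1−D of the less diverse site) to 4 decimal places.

Station 1: N=177, proportions 0.011299, 0.00565, 0.231638, 0.022599, 0.096045, 0.056497, 0.146893, 0.016949, 0.367232, 0.00565, 0.039548, giving 1−D = 0.774937 (working shown to 6 dp, full precision carried).
Station 2: N=37, proportions 0.027027, 0.027027, 0.351351, 0.027027, 0.027027, 0.135135, 0.135135, 0.081081, 0.027027, 0.162162, giving 1−D = 0.803506.
Difference = |0.774937 − 0.803506| = 0.028569, i.e. 0.0286 to 4 decimal places.

0.0286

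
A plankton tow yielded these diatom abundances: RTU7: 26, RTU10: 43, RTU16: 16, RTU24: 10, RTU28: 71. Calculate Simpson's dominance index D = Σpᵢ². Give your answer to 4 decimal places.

Total N = 26+43+16+10+71 = 166, so the proportions are 0.156627, 0.259036, 0.096386, 0.060241, 0.427711 (working shown to 6 dp, full precision carried).
D = 0.156627² + 0.259036² + 0.096386² + 0.060241² + 0.427711² = 0.024532 + 0.067100 + 0.009290 + 0.003629 + 0.182937 = 0.287487.
To 4 decimal places, D = 0.2875.

0.2875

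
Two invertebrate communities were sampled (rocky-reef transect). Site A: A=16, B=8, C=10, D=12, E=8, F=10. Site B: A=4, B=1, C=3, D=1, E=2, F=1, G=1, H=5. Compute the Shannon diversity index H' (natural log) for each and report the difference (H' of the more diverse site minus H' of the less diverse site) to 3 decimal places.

0.115

Site A: N=64, proportions 0.25, 0.125, 0.15625, 0.1875, 0.125, 0.15625, giving H' = 1.76040 (working shown to 5 dp, full precision carried).
Site B: N=18, proportions 0.22222, 0.05556, 0.16667, 0.05556, 0.11111, 0.05556, 0.05556, 0.27778, giving H' = 1.87512.
Difference = |1.76040 − 1.87512| = 0.11472, i.e. 0.115 to 3 decimal places.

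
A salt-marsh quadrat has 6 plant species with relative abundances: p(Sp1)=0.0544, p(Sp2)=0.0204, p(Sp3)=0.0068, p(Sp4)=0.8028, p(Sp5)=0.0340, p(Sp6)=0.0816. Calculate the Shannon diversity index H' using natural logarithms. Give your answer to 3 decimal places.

Each pᵢ ln pᵢ term (working shown to 5 dp, full precision carried): 0.0544×(-2.91139)=-0.15838, 0.0204×(-3.89222)=-0.07940, 0.0068×(-4.99083)=-0.03394, 0.8028×(-0.21965)=-0.17633, 0.034×(-3.38139)=-0.11497, 0.0816×(-2.50593)=-0.20448.
Sum = -0.76750, so H' = 0.768.

0.768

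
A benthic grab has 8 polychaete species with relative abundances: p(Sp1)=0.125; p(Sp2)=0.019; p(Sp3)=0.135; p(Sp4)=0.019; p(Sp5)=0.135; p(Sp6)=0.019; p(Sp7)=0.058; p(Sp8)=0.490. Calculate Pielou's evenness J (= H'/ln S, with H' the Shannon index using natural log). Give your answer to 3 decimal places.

0.741

H' = −Σ pᵢ ln pᵢ = −((-0.25993) + (-0.07530) + (-0.27033) + (-0.07530) + (-0.27033) + (-0.07530) + (-0.16514) + (-0.34954)) = 1.54119 (working shown to 5 dp, full precision carried).
With S = 8 species, ln S = 2.07944, so J = 1.54119/2.07944 = 0.74116, i.e. 0.741 to 3 decimal places.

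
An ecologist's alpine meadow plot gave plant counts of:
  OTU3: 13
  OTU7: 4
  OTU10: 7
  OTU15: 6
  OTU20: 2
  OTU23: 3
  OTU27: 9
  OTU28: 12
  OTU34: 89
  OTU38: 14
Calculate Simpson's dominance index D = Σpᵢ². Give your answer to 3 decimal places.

0.341

Total N = 13+4+7+6+2+3+9+12+89+14 = 159, so the proportions are 0.08176, 0.02516, 0.04403, 0.03774, 0.01258, 0.01887, 0.0566, 0.07547, 0.55975, 0.08805 (working shown to 5 dp, full precision carried).
D = 0.08176² + 0.02516² + 0.04403² + 0.03774² + 0.01258² + 0.01887² + 0.0566² + 0.07547² + 0.55975² + 0.08805² = 0.00668 + 0.00063 + 0.00194 + 0.00142 + 0.00016 + 0.00036 + 0.00320 + 0.00570 + 0.31332 + 0.00775 = 0.34117.
To 3 decimal places, D = 0.341.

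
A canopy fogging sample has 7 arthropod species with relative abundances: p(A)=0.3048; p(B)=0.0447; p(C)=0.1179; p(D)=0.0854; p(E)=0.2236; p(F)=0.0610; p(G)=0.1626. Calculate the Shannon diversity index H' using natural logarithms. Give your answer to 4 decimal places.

Each pᵢ ln pᵢ term (working shown to 6 dp, full precision carried): 0.3048×(-1.188099)=-0.362133, 0.0447×(-3.107782)=-0.138918, 0.1179×(-2.137918)=-0.252061, 0.0854×(-2.460409)=-0.210119, 0.2236×(-1.497897)=-0.334930, 0.061×(-2.796881)=-0.170610, 0.1626×(-1.816462)=-0.295357.
Sum = -1.764126, so H' = 1.7641.

1.7641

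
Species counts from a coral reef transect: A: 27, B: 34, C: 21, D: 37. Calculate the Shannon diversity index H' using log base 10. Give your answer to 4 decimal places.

Total N = 27+34+21+37 = 119, so the proportions are 0.226891, 0.285714, 0.176471, 0.310924 (working shown to 6 dp, full precision carried).
Each pᵢ log₁₀ pᵢ term: 0.226891×(-0.644183)=-0.146159, 0.285714×(-0.544068)=-0.155448, 0.176471×(-0.753328)=-0.132940, 0.310924×(-0.507345)=-0.157746.
Sum = -0.592293, so H' = 0.5923.

0.5923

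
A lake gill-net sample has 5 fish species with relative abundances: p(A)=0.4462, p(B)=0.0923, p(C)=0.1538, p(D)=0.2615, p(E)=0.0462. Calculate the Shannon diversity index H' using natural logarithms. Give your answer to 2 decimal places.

1.36

Each pᵢ ln pᵢ term (working shown to 4 dp, full precision carried): 0.4462×(-0.8070)=-0.3601, 0.0923×(-2.3827)=-0.2199, 0.1538×(-1.8721)=-0.2879, 0.2615×(-1.3413)=-0.3508, 0.0462×(-3.0748)=-0.1421.
Sum = -1.3607, so H' = 1.36.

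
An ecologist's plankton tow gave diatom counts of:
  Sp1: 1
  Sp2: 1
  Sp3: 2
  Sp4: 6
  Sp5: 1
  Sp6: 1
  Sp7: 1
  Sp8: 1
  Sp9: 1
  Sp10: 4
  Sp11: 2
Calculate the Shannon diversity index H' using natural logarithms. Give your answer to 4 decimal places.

2.1365

Total N = 1+1+2+6+1+1+1+1+1+4+2 = 21, so the proportions are 0.047619, 0.047619, 0.095238, 0.285714, 0.047619, 0.047619, 0.047619, 0.047619, 0.047619, 0.190476, 0.095238 (working shown to 6 dp, full precision carried).
Each pᵢ ln pᵢ term: 0.047619×(-3.044522)=-0.144977, 0.047619×(-3.044522)=-0.144977, 0.095238×(-2.351375)=-0.223941, 0.285714×(-1.252763)=-0.357932, 0.047619×(-3.044522)=-0.144977, 0.047619×(-3.044522)=-0.144977, 0.047619×(-3.044522)=-0.144977, 0.047619×(-3.044522)=-0.144977, 0.047619×(-3.044522)=-0.144977, 0.190476×(-1.658228)=-0.315853, 0.095238×(-2.351375)=-0.223941.
Sum = -2.136507, so H' = 2.1365.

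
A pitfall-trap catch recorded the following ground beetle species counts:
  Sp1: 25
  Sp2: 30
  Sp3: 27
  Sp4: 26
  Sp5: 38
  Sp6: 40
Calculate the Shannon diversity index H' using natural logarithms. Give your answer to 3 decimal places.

Total N = 25+30+27+26+38+40 = 186, so the proportions are 0.13441, 0.16129, 0.14516, 0.13978, 0.2043, 0.21505 (working shown to 5 dp, full precision carried).
Each pᵢ ln pᵢ term: 0.13441×(-2.00687)=-0.26974, 0.16129×(-1.82455)=-0.29428, 0.14516×(-1.92991)=-0.28015, 0.13978×(-1.96765)=-0.27505, 0.2043×(-1.58816)=-0.32446, 0.21505×(-1.53687)=-0.33051.
Sum = -1.77419, so H' = 1.774.

1.774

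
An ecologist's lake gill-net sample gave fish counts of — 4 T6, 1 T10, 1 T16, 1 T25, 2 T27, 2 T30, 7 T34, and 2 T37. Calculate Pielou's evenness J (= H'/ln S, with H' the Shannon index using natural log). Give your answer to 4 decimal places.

0.8798

Total N = 4+1+1+1+2+2+7+2 = 20, so the proportions are 0.2, 0.05, 0.05, 0.05, 0.1, 0.1, 0.35, 0.1 (working shown to 6 dp, full precision carried).
H' = −Σ pᵢ ln pᵢ = −((-0.321888) + (-0.149787) + (-0.149787) + (-0.149787) + (-0.230259) + (-0.230259) + (-0.367438) + (-0.230259)) = 1.829461.
With S = 8 species, ln S = 2.079442, so J = 1.829461/2.079442 = 0.879785, i.e. 0.8798 to 4 decimal places.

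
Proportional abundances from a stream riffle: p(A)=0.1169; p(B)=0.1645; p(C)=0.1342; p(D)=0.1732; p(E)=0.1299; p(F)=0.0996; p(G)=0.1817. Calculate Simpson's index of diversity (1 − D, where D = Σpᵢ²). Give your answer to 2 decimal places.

D = 0.1169² + 0.1645² + 0.1342² + 0.1732² + 0.1299² + 0.0996² + 0.1817² = 0.0137 + 0.0271 + 0.0180 + 0.0300 + 0.0169 + 0.0099 + 0.0330 = 0.1485 (working shown to 4 dp, full precision carried).
So 1 − D = 0.8515, i.e. 0.85 to 2 decimal places.

0.85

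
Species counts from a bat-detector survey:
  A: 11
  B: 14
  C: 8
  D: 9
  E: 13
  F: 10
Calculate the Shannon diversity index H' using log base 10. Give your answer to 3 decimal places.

0.770

Total N = 11+14+8+9+13+10 = 65, so the proportions are 0.16923, 0.21538, 0.12308, 0.13846, 0.2, 0.15385 (working shown to 5 dp, full precision carried).
Each pᵢ log₁₀ pᵢ term: 0.16923×(-0.77152)=-0.13057, 0.21538×(-0.66679)=-0.14362, 0.12308×(-0.90982)=-0.11198, 0.13846×(-0.85867)=-0.11889, 0.2×(-0.69897)=-0.13979, 0.15385×(-0.81291)=-0.12506.
Sum = -0.76991, so H' = 0.770.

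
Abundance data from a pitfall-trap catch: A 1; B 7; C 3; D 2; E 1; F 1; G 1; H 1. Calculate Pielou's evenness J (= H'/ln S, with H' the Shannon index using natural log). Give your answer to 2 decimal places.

0.84

Total N = 1+7+3+2+1+1+1+1 = 17, so the proportions are 0.0588, 0.4118, 0.1765, 0.1176, 0.0588, 0.0588, 0.0588, 0.0588 (working shown to 4 dp, full precision carried).
H' = −Σ pᵢ ln pᵢ = −((-0.1667) + (-0.3654) + (-0.3061) + (-0.2518) + (-0.1667) + (-0.1667) + (-0.1667) + (-0.1667)) = 1.7565.
With S = 8 species, ln S = 2.0794, so J = 1.7565/2.0794 = 0.8447, i.e. 0.84 to 2 decimal places.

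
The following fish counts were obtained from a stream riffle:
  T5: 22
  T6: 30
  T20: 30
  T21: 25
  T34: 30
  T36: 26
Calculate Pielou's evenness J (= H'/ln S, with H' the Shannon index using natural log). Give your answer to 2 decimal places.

Total N = 22+30+30+25+30+26 = 163, so the proportions are 0.135, 0.184, 0.184, 0.1534, 0.184, 0.1595 (working shown to 4 dp, full precision carried).
H' = −Σ pᵢ ln pᵢ = −((-0.2703) + (-0.3115) + (-0.3115) + (-0.2876) + (-0.3115) + (-0.2928)) = 1.7852.
With S = 6 species, ln S = 1.7918, so J = 1.7852/1.7918 = 0.9963, i.e. 1.00 to 2 decimal places.

1.00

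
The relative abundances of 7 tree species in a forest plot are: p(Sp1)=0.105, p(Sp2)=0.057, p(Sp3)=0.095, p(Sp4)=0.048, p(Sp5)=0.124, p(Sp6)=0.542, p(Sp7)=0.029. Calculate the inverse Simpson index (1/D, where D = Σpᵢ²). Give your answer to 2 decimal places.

2.98

D = 0.105² + 0.057² + 0.095² + 0.048² + 0.124² + 0.542² + 0.029² = 0.01102 + 0.00325 + 0.00903 + 0.00230 + 0.01538 + 0.29376 + 0.00084 = 0.33558 (working shown to 5 dp, full precision carried).
So 1/D = 2.9799, i.e. 2.98 to 2 decimal places.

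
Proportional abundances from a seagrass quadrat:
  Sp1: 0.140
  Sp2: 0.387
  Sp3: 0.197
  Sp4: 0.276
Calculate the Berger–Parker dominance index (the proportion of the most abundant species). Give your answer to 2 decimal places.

The largest proportion is 0.387, i.e. d = 0.39 to 2 decimal places.

0.39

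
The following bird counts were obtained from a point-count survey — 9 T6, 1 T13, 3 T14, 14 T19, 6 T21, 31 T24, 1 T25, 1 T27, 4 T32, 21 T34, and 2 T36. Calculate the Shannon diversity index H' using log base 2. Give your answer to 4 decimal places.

Total N = 9+1+3+14+6+31+1+1+4+21+2 = 93, so the proportions are 0.096774, 0.010753, 0.032258, 0.150538, 0.064516, 0.333333, 0.010753, 0.010753, 0.043011, 0.225806, 0.021505 (working shown to 6 dp, full precision carried).
Each pᵢ log₂ pᵢ term: 0.096774×(-3.369234)=-0.326055, 0.010753×(-6.539159)=-0.070314, 0.032258×(-4.954196)=-0.159813, 0.150538×(-2.731804)=-0.411239, 0.064516×(-3.954196)=-0.255109, 0.333333×(-1.584963)=-0.528321, 0.010753×(-6.539159)=-0.070314, 0.010753×(-6.539159)=-0.070314, 0.043011×(-4.539159)=-0.195233, 0.225806×(-2.146841)=-0.484771, 0.021505×(-5.539159)=-0.119122.
Sum = -2.690603, so H' = 2.6906.

2.6906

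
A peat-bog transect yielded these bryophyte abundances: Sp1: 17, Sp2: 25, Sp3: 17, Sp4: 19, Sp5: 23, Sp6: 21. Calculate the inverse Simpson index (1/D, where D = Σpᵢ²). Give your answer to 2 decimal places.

Total N = 17+25+17+19+23+21 = 122, so the proportions are 0.139344, 0.204918, 0.139344, 0.155738, 0.188525, 0.172131 (working shown to 6 dp, full precision carried).
D = 0.139344² + 0.204918² + 0.139344² + 0.155738² + 0.188525² + 0.172131² = 0.019417 + 0.041991 + 0.019417 + 0.024254 + 0.035542 + 0.029629 = 0.170250.
So 1/D = 5.8737, i.e. 5.87 to 2 decimal places.

5.87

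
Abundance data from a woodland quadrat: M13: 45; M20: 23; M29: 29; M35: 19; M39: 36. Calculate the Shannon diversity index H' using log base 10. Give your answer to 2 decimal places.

Total N = 45+23+29+19+36 = 152, so the proportions are 0.2961, 0.1513, 0.1908, 0.125, 0.2368 (working shown to 4 dp, full precision carried).
Each pᵢ log₁₀ pᵢ term: 0.2961×(-0.5286)=-0.1565, 0.1513×(-0.8201)=-0.1241, 0.1908×(-0.7194)=-0.1373, 0.125×(-0.9031)=-0.1129, 0.2368×(-0.6255)=-0.1482.
Sum = -0.6789, so H' = 0.68.

0.68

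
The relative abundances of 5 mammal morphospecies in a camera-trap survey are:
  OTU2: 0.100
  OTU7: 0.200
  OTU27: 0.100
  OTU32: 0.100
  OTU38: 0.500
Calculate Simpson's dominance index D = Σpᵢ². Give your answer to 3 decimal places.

0.320

D = 0.1² + 0.2² + 0.1² + 0.1² + 0.5² = 0.01000 + 0.04000 + 0.01000 + 0.01000 + 0.25000 = 0.32000 (working shown to 5 dp, full precision carried).
To 3 decimal places, D = 0.320.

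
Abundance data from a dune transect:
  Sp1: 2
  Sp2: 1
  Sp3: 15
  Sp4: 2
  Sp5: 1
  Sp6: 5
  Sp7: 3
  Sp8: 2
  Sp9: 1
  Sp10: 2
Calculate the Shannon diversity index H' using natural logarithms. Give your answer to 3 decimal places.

1.835

Total N = 2+1+15+2+1+5+3+2+1+2 = 34, so the proportions are 0.05882, 0.02941, 0.44118, 0.05882, 0.02941, 0.14706, 0.08824, 0.05882, 0.02941, 0.05882 (working shown to 5 dp, full precision carried).
Each pᵢ ln pᵢ term: 0.05882×(-2.83321)=-0.16666, 0.02941×(-3.52636)=-0.10372, 0.44118×(-0.81831)=-0.36102, 0.05882×(-2.83321)=-0.16666, 0.02941×(-3.52636)=-0.10372, 0.14706×(-1.91692)=-0.28190, 0.08824×(-2.42775)=-0.21421, 0.05882×(-2.83321)=-0.16666, 0.02941×(-3.52636)=-0.10372, 0.05882×(-2.83321)=-0.16666.
Sum = -1.83492, so H' = 1.835.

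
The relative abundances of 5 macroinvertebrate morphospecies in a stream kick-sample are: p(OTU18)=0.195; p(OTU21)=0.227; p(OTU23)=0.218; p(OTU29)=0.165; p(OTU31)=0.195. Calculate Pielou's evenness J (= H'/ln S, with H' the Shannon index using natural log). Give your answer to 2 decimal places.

H' = −Σ pᵢ ln pᵢ = −((-0.3188) + (-0.3366) + (-0.3321) + (-0.2973) + (-0.3188)) = 1.6035 (working shown to 4 dp, full precision carried).
With S = 5 species, ln S = 1.6094, so J = 1.6035/1.6094 = 0.9963, i.e. 1.00 to 2 decimal places.

1.00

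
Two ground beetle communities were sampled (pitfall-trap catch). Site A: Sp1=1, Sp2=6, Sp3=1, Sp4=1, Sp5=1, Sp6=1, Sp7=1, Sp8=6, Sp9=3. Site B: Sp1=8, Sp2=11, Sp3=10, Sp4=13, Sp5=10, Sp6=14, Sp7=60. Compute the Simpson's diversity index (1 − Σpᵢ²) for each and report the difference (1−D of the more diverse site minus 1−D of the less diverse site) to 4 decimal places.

0.0767

Site A: N=21, proportions 0.047619, 0.2857143, 0.047619, 0.047619, 0.047619, 0.047619, 0.047619, 0.2857143, 0.1428571, giving 1−D = 0.8027211 (working shown to 7 dp, full precision carried).
Site B: N=126, proportions 0.0634921, 0.0873016, 0.0793651, 0.1031746, 0.0793651, 0.1111111, 0.4761905, giving 1−D = 0.7260015.
Difference = |0.8027211 − 0.7260015| = 0.0767196, i.e. 0.0767 to 4 decimal places.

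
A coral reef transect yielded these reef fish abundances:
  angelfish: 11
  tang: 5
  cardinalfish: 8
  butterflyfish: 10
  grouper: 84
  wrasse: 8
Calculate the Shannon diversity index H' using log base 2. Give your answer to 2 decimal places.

1.68

Total N = 11+5+8+10+84+8 = 126, so the proportions are 0.0873, 0.0397, 0.0635, 0.0794, 0.6667, 0.0635 (working shown to 4 dp, full precision carried).
Each pᵢ log₂ pᵢ term: 0.0873×(-3.5178)=-0.3071, 0.0397×(-4.6554)=-0.1847, 0.0635×(-3.9773)=-0.2525, 0.0794×(-3.6554)=-0.2901, 0.6667×(-0.5850)=-0.3900, 0.0635×(-3.9773)=-0.2525.
Sum = -1.6770, so H' = 1.68.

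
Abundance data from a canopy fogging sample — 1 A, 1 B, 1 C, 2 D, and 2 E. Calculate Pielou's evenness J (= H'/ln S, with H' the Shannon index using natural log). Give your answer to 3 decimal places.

0.963

Total N = 1+1+1+2+2 = 7, so the proportions are 0.14286, 0.14286, 0.14286, 0.28571, 0.28571 (working shown to 5 dp, full precision carried).
H' = −Σ pᵢ ln pᵢ = −((-0.27799) + (-0.27799) + (-0.27799) + (-0.35793) + (-0.35793)) = 1.54983.
With S = 5 species, ln S = 1.60944, so J = 1.54983/1.60944 = 0.96296, i.e. 0.963 to 3 decimal places.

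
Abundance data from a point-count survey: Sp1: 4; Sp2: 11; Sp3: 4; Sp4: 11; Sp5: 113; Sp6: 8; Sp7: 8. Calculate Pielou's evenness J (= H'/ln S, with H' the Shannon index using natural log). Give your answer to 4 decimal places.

0.5645

Total N = 4+11+4+11+113+8+8 = 159, so the proportions are 0.025157, 0.069182, 0.025157, 0.069182, 0.710692, 0.050314, 0.050314 (working shown to 6 dp, full precision carried).
H' = −Σ pᵢ ln pᵢ = −((-0.092644) + (-0.184787) + (-0.092644) + (-0.184787) + (-0.242713) + (-0.150413) + (-0.150413)) = 1.098401.
With S = 7 species, ln S = 1.945910, so J = 1.098401/1.945910 = 0.564467, i.e. 0.5645 to 4 decimal places.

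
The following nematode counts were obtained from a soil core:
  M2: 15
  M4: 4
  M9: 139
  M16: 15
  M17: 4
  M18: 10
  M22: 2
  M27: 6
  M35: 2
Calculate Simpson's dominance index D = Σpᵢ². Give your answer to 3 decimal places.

0.514

Total N = 15+4+139+15+4+10+2+6+2 = 197, so the proportions are 0.07614, 0.0203, 0.70558, 0.07614, 0.0203, 0.05076, 0.01015, 0.03046, 0.01015 (working shown to 5 dp, full precision carried).
D = 0.07614² + 0.0203² + 0.70558² + 0.07614² + 0.0203² + 0.05076² + 0.01015² + 0.03046² + 0.01015² = 0.00580 + 0.00041 + 0.49785 + 0.00580 + 0.00041 + 0.00258 + 0.00010 + 0.00093 + 0.00010 = 0.51398.
To 3 decimal places, D = 0.514.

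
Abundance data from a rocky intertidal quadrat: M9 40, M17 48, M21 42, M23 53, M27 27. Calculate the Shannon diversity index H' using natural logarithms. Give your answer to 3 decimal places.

Total N = 40+48+42+53+27 = 210, so the proportions are 0.19048, 0.22857, 0.2, 0.25238, 0.12857 (working shown to 5 dp, full precision carried).
Each pᵢ ln pᵢ term: 0.19048×(-1.65823)=-0.31585, 0.22857×(-1.47591)=-0.33735, 0.2×(-1.60944)=-0.32189, 0.25238×(-1.37682)=-0.34748, 0.12857×(-2.05127)=-0.26373.
Sum = -1.58631, so H' = 1.586.

1.586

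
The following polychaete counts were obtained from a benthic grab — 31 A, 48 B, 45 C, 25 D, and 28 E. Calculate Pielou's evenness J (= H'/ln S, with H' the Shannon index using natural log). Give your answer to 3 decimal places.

0.979

Total N = 31+48+45+25+28 = 177, so the proportions are 0.17514, 0.27119, 0.25424, 0.14124, 0.15819 (working shown to 5 dp, full precision carried).
H' = −Σ pᵢ ln pᵢ = −((-0.30512) + (-0.35388) + (-0.34817) + (-0.27645) + (-0.29170)) = 1.57533.
With S = 5 species, ln S = 1.60944, so J = 1.57533/1.60944 = 0.97881, i.e. 0.979 to 3 decimal places.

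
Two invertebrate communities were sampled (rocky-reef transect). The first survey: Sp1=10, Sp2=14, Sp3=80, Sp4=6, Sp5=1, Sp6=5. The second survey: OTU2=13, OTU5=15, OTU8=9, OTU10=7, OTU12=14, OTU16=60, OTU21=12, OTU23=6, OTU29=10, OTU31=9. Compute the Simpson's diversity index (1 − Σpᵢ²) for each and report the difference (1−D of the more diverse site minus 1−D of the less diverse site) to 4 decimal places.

The first survey: N=116, proportions 0.0862069, 0.1206897, 0.6896552, 0.0517241, 0.0086207, 0.0431034, giving 1−D = 0.4977705 (working shown to 7 dp, full precision carried).
The second survey: N=155, proportions 0.083871, 0.0967742, 0.0580645, 0.0451613, 0.0903226, 0.3870968, 0.0774194, 0.0387097, 0.0645161, 0.0580645, giving 1−D = 0.8051613.
Difference = |0.4977705 − 0.8051613| = 0.3073908, i.e. 0.3074 to 4 decimal places.

0.3074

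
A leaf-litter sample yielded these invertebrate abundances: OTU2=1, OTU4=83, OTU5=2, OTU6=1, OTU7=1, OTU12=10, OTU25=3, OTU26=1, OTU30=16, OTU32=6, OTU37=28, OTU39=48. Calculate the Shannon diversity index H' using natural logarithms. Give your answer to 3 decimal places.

Total N = 1+83+2+1+1+10+3+1+16+6+28+48 = 200, so the proportions are 0.005, 0.415, 0.01, 0.005, 0.005, 0.05, 0.015, 0.005, 0.08, 0.03, 0.14, 0.24 (working shown to 5 dp, full precision carried).
Each pᵢ ln pᵢ term: 0.005×(-5.29832)=-0.02649, 0.415×(-0.87948)=-0.36498, 0.01×(-4.60517)=-0.04605, 0.005×(-5.29832)=-0.02649, 0.005×(-5.29832)=-0.02649, 0.05×(-2.99573)=-0.14979, 0.015×(-4.19971)=-0.06300, 0.005×(-5.29832)=-0.02649, 0.08×(-2.52573)=-0.20206, 0.03×(-3.50656)=-0.10520, 0.14×(-1.96611)=-0.27526, 0.24×(-1.42712)=-0.34251.
Sum = -1.65480, so H' = 1.655.

1.655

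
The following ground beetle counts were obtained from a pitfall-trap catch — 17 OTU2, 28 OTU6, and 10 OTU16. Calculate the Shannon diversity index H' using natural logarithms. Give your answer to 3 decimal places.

1.017

Total N = 17+28+10 = 55, so the proportions are 0.30909, 0.50909, 0.18182 (working shown to 5 dp, full precision carried).
Each pᵢ ln pᵢ term: 0.30909×(-1.17412)=-0.36291, 0.50909×(-0.67513)=-0.34370, 0.18182×(-1.70475)=-0.30995.
Sum = -1.01657, so H' = 1.017.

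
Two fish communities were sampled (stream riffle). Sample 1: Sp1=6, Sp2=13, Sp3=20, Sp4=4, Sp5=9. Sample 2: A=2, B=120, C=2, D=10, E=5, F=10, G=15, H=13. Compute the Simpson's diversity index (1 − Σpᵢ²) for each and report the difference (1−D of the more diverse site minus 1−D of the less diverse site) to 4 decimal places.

0.2200

Sample 1: N=52, proportions 0.115385, 0.25, 0.384615, 0.076923, 0.173077, giving 1−D = 0.740385 (working shown to 6 dp, full precision carried).
Sample 2: N=177, proportions 0.011299, 0.677966, 0.011299, 0.056497, 0.028249, 0.056497, 0.084746, 0.073446, giving 1−D = 0.520349.
Difference = |0.740385 − 0.520349| = 0.220036, i.e. 0.2200 to 4 decimal places.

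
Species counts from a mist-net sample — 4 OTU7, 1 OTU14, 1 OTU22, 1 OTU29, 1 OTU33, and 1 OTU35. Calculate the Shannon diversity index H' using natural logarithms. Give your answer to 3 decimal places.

Total N = 4+1+1+1+1+1 = 9, so the proportions are 0.44444, 0.11111, 0.11111, 0.11111, 0.11111, 0.11111 (working shown to 5 dp, full precision carried).
Each pᵢ ln pᵢ term: 0.44444×(-0.81093)=-0.36041, 0.11111×(-2.19722)=-0.24414, 0.11111×(-2.19722)=-0.24414, 0.11111×(-2.19722)=-0.24414, 0.11111×(-2.19722)=-0.24414, 0.11111×(-2.19722)=-0.24414.
Sum = -1.58109, so H' = 1.581.

1.581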